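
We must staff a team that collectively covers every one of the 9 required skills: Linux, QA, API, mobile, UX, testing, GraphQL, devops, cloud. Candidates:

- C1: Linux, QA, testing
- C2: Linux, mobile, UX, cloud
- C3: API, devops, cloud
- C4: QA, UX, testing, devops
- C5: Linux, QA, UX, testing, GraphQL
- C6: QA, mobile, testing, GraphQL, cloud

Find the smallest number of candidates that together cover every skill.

3

C2, C3, C5 together cover {Linux, QA, API, mobile, UX, testing, GraphQL, devops, cloud} — every skill.
No 2 of the 6 candidates cover everything (all 15 pairs fall short), so 3 is minimum.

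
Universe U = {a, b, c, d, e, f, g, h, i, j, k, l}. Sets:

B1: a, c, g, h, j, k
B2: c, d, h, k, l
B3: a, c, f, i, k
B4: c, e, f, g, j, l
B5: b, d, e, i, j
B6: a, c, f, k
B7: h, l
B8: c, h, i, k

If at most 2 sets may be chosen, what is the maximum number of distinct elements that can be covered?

10

Choosing B1, B5 covers {a, b, c, d, e, g, h, i, j, k} — 10 elements.
No choice of 2 sets does better; here f, l are left uncovered.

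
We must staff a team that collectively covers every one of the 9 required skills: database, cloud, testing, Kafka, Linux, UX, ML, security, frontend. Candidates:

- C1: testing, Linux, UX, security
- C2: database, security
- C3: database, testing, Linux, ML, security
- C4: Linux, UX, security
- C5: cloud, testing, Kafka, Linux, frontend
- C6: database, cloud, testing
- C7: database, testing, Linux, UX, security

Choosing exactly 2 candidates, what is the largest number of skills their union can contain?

Choosing C3, C5 covers {database, cloud, testing, Kafka, Linux, ML, security, frontend} — 8 skills.
No choice of 2 candidates does better; here UX is left uncovered.

8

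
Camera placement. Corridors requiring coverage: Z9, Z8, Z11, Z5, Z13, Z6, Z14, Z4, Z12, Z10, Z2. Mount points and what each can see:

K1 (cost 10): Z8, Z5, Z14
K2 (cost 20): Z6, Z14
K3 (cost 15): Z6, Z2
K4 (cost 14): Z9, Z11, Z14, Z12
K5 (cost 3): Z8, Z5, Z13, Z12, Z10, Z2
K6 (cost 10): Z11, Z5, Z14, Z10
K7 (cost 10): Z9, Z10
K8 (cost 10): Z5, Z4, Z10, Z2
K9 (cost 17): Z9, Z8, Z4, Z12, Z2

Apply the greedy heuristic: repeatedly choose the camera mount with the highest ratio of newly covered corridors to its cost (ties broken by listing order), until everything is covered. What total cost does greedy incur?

Pick 1: K5 adds 6 new (Z8, Z5, Z13, Z12, Z10, Z2) at cost 3 (ratio 6/3).
Pick 2: K4 adds 3 new (Z9, Z11, Z14) at cost 14 (ratio 3/14).
Pick 3: K8 adds 1 new (Z4) at cost 10 (ratio 1/10).
Pick 4: K3 adds 1 new (Z6) at cost 15 (ratio 1/15).
Greedy total cost: 3 + 14 + 10 + 15 = 42.

42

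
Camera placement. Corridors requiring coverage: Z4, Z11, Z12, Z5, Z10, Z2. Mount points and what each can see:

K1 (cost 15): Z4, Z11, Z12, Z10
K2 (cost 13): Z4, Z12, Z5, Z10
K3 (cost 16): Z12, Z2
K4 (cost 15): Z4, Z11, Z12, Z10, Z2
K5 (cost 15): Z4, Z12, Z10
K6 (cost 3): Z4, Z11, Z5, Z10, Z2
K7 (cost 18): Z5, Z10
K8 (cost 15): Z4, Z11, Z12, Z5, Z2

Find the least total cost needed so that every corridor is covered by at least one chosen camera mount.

K2, K6 cover every corridor at cost 13 + 3 = 16.
Any cover uses at least 2 camera mounts; among all covering selections none totals below 16.

16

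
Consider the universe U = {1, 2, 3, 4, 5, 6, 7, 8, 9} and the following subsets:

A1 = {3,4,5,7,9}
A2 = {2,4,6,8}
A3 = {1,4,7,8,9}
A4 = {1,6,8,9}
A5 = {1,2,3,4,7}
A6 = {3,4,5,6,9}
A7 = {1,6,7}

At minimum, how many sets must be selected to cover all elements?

3

A1, A2, A3 together cover {1, 2, 3, 4, 5, 6, 7, 8, 9} — every element.
No 2 of the 7 sets cover everything (all 21 pairs fall short), so 3 is minimum.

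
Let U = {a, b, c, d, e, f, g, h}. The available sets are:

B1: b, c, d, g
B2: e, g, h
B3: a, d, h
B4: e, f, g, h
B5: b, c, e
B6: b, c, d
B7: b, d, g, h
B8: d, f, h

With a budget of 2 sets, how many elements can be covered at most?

Choosing B1, B4 covers {b, c, d, e, f, g, h} — 7 elements.
No choice of 2 sets does better; here a is left uncovered.

7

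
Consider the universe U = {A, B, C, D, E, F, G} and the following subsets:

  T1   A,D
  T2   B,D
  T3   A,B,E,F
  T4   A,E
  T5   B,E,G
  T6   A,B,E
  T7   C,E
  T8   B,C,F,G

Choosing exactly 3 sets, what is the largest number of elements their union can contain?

Choosing T1, T3, T8 covers {A, B, C, D, E, F, G} — 7 elements.
That is all 7 elements.

7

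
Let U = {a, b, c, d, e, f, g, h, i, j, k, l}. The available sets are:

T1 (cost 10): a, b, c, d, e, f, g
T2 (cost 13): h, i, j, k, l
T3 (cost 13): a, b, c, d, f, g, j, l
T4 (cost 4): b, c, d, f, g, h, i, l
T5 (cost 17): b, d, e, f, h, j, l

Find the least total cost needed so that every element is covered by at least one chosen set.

T1, T2 cover every element at cost 10 + 13 = 23.
Any cover uses at least 2 sets; among all covering selections none totals below 23.
Greedy by coverage-per-cost would pick T4, T1, T2 for 27 — worse than the optimum 23.

23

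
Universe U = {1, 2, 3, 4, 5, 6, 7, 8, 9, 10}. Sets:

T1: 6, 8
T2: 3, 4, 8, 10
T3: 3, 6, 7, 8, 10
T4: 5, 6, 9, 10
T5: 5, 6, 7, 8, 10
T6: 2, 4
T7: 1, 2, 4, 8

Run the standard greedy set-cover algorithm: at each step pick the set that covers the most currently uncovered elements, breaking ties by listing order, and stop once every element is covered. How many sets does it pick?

3

Pick 1: T3 covers 5 new elements (3, 6, 7, 8, 10).
Pick 2: T7 covers 3 new elements (1, 2, 4).
Pick 3: T4 covers 2 new elements (5, 9).
Greedy uses 3 sets.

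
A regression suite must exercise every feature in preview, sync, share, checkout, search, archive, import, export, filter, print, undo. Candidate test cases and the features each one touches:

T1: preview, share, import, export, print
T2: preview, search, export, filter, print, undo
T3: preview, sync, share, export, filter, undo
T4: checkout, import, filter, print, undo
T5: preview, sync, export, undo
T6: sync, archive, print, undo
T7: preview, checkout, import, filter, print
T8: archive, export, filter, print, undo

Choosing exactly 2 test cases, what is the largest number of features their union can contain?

Choosing T3, T4 covers {preview, sync, share, checkout, import, export, filter, print, undo} — 9 features.
No choice of 2 test cases does better; here search, archive are left uncovered.

9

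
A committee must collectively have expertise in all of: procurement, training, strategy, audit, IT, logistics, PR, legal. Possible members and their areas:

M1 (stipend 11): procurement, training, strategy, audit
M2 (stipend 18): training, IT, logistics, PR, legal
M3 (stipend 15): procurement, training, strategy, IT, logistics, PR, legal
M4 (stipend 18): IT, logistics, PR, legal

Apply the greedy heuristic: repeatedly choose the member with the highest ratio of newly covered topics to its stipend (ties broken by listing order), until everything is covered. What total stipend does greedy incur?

26

Pick 1: M3 adds 7 new (procurement, training, strategy, IT, logistics, PR, legal) at stipend 15 (ratio 7/15).
Pick 2: M1 adds 1 new (audit) at stipend 11 (ratio 1/11).
Greedy total stipend: 15 + 11 = 26.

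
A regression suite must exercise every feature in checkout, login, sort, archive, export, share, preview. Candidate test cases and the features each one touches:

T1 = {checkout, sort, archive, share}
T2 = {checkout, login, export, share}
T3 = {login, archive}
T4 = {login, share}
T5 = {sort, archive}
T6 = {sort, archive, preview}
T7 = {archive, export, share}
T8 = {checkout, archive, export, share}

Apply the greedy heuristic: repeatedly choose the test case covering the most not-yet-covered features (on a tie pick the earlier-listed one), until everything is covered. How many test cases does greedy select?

Pick 1: T1 covers 4 new features (checkout, sort, archive, share).
Pick 2: T2 covers 2 new features (login, export).
Pick 3: T6 covers 1 new features (preview).
Greedy uses 3 test cases. (The true minimum is 2.)

3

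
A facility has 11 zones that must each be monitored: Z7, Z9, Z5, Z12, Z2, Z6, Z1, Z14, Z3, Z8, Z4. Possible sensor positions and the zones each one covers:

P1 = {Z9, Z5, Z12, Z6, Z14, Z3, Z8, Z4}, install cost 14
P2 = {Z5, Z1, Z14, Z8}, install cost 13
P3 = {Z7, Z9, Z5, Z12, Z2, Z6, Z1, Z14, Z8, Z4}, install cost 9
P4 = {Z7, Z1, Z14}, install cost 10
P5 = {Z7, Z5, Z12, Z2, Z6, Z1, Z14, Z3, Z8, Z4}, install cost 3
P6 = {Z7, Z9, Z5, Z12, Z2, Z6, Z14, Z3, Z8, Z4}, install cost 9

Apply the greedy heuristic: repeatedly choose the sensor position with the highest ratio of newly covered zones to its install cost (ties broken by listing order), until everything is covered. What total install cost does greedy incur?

12

Pick 1: P5 adds 10 new (Z7, Z5, Z12, Z2, Z6, Z1, Z14, Z3, Z8, Z4) at install cost 3 (ratio 10/3).
Pick 2: P3 adds 1 new (Z9) at install cost 9 (ratio 1/9).
Greedy total install cost: 3 + 9 = 12.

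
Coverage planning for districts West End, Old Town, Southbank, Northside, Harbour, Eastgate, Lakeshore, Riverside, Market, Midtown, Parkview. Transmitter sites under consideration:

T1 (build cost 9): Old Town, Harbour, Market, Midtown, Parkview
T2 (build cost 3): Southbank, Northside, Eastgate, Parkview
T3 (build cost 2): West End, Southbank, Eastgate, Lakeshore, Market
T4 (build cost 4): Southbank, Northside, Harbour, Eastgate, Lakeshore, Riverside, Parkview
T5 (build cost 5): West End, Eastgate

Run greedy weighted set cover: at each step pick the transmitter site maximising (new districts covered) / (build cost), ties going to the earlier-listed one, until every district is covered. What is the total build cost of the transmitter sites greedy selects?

Pick 1: T3 adds 5 new (West End, Southbank, Eastgate, Lakeshore, Market) at build cost 2 (ratio 5/2).
Pick 2: T4 adds 4 new (Northside, Harbour, Riverside, Parkview) at build cost 4 (ratio 4/4).
Pick 3: T1 adds 2 new (Old Town, Midtown) at build cost 9 (ratio 2/9).
Greedy total build cost: 2 + 4 + 9 = 15.

15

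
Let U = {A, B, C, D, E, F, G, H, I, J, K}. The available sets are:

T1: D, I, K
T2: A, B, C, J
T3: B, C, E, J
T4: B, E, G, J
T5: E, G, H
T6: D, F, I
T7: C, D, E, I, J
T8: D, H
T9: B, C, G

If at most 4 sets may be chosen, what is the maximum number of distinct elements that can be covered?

Choosing T1, T2, T5, T6 covers {A, B, C, D, E, F, G, H, I, J, K} — 11 elements.
That is all 11 elements.

11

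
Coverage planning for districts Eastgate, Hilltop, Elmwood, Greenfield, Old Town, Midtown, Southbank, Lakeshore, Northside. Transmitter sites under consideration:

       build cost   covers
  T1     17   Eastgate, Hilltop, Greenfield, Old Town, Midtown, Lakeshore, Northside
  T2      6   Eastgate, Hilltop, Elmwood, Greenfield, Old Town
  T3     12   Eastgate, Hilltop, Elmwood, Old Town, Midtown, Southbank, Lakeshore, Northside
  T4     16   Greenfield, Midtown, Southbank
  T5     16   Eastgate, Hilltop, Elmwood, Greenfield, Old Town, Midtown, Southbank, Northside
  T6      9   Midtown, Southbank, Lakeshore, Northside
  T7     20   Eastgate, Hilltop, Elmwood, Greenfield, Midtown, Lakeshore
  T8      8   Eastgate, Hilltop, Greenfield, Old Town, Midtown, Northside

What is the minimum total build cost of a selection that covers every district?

15

T2, T6 cover every district at build cost 6 + 9 = 15.
Any cover uses at least 2 transmitter sites; among all covering selections none totals below 15.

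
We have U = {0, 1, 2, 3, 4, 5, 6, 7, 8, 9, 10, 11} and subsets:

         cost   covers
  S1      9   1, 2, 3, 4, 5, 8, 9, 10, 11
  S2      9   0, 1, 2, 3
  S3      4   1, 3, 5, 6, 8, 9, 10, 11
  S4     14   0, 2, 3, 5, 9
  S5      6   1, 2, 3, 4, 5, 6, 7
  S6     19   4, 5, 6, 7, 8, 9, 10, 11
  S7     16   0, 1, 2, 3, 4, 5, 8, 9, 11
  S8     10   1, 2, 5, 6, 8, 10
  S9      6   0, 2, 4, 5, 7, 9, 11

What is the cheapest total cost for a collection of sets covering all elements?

S3, S9 cover every element at cost 4 + 6 = 10.
Any cover uses at least 2 sets; among all covering selections none totals below 10.

10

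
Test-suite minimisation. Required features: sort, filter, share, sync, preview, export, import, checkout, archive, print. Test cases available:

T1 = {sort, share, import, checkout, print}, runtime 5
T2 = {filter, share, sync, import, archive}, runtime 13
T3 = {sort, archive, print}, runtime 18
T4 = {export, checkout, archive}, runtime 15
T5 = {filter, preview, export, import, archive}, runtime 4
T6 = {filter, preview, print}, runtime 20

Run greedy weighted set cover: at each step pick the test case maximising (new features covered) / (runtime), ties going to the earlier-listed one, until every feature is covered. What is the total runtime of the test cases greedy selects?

Pick 1: T5 adds 5 new (filter, preview, export, import, archive) at runtime 4 (ratio 5/4).
Pick 2: T1 adds 4 new (sort, share, checkout, print) at runtime 5 (ratio 4/5).
Pick 3: T2 adds 1 new (sync) at runtime 13 (ratio 1/13).
Greedy total runtime: 4 + 5 + 13 = 22.

22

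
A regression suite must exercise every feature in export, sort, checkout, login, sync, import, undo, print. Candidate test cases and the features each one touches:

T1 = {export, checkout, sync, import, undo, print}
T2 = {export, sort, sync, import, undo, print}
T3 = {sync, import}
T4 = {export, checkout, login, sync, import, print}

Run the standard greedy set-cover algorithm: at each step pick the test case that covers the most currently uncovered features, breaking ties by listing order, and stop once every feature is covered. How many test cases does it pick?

3

Pick 1: T1 covers 6 new features (export, checkout, sync, import, undo, print).
Pick 2: T2 covers 1 new features (sort).
Pick 3: T4 covers 1 new features (login).
Greedy uses 3 test cases. (The true minimum is 2.)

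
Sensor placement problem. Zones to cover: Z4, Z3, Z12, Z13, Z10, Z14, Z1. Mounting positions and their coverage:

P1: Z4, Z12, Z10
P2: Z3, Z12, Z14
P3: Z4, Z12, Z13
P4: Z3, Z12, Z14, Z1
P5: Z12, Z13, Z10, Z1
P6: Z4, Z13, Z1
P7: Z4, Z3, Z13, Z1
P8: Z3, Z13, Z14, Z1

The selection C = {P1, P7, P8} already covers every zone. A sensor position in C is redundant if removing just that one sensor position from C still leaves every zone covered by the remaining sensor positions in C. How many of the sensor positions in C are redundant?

Drop P1: Z12, Z10 uncovered — not redundant.
Drop P7: the rest still cover every zone — redundant.
Drop P8: Z14 uncovered — not redundant.
1 redundant: P7.

1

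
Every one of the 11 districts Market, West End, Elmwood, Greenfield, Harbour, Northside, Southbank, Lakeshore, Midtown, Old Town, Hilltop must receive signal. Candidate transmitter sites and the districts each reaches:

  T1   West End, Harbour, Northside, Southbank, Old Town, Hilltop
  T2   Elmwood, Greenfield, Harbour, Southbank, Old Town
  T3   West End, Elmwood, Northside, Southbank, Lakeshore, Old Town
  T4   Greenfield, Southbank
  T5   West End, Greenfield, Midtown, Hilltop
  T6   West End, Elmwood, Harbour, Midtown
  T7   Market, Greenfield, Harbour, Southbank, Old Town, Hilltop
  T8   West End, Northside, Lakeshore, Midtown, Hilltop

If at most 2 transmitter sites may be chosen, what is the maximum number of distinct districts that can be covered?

Choosing T2, T8 covers {West End, Elmwood, Greenfield, Harbour, Northside, Southbank, Lakeshore, Midtown, Old Town, Hilltop} — 10 districts.
No choice of 2 transmitter sites does better; here Market is left uncovered.

10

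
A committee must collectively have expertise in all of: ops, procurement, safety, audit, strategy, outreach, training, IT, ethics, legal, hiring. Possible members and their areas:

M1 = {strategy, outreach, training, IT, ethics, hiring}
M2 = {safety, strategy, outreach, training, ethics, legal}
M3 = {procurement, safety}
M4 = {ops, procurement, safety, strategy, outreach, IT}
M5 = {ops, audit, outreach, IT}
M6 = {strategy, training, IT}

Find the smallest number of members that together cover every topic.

4

M1, M2, M3, M5 together cover {ops, procurement, safety, audit, strategy, outreach, training, IT, ethics, legal, hiring} — every topic.
No 3 of the 6 members cover everything (all 20 triples fall short), so 4 is minimum.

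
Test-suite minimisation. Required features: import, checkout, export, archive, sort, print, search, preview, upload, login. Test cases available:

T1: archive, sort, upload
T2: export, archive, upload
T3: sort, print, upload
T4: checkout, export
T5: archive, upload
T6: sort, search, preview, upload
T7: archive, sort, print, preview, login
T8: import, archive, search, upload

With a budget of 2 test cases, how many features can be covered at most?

Choosing T7, T8 covers {import, archive, sort, print, search, preview, upload, login} — 8 features.
No choice of 2 test cases does better; here checkout, export are left uncovered.

8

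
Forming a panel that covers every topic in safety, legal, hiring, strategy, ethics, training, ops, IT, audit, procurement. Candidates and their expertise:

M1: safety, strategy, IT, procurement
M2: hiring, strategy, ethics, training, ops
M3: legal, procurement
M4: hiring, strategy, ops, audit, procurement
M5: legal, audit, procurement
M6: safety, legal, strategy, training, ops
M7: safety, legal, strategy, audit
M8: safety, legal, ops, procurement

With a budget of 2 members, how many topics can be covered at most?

Choosing M1, M2 covers {safety, hiring, strategy, ethics, training, ops, IT, procurement} — 8 topics.
No choice of 2 members does better; here legal, audit are left uncovered.

8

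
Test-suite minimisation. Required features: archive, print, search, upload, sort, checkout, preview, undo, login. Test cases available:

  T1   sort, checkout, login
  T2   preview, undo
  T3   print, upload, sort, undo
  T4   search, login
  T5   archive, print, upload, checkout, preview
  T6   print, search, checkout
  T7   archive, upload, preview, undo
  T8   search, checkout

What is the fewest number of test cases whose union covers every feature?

T1, T6, T7 together cover {archive, print, search, upload, sort, checkout, preview, undo, login} — every feature.
No 2 of the 8 test cases cover everything (all 28 pairs fall short), so 3 is minimum.
Greedy (largest uncovered first) would take T5, T1, T2, T4 — 4 test cases — but 3 suffice.

3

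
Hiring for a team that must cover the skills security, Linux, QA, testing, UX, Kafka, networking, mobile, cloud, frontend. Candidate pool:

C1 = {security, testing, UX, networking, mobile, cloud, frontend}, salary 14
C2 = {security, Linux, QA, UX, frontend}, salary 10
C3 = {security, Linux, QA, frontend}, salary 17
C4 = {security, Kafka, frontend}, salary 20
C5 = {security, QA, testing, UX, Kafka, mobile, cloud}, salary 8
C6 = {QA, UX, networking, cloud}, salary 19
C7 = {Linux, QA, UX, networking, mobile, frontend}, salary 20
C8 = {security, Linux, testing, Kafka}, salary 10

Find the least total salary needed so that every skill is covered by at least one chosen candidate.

C5, C7 cover every skill at salary 8 + 20 = 28.
Any cover uses at least 2 candidates; among all covering selections none totals below 28.

28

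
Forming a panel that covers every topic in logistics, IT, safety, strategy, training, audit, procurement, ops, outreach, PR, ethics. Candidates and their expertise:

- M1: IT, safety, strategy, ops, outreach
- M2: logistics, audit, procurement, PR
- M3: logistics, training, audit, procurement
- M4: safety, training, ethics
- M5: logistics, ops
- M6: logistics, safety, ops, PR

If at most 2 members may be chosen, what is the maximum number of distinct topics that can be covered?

Choosing M1, M2 covers {logistics, IT, safety, strategy, audit, procurement, ops, outreach, PR} — 9 topics.
No choice of 2 members does better; here training, ethics are left uncovered.

9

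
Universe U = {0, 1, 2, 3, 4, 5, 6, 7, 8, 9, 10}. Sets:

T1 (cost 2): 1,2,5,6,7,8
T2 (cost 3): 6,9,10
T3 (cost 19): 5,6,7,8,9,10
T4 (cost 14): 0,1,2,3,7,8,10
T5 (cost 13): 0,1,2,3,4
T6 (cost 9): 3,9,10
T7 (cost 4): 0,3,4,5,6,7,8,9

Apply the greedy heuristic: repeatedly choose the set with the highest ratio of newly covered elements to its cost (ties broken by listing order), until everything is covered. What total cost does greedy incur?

Pick 1: T1 adds 6 new (1, 2, 5, 6, 7, 8) at cost 2 (ratio 6/2).
Pick 2: T7 adds 4 new (0, 3, 4, 9) at cost 4 (ratio 4/4).
Pick 3: T2 adds 1 new (10) at cost 3 (ratio 1/3).
Greedy total cost: 2 + 4 + 3 = 9.

9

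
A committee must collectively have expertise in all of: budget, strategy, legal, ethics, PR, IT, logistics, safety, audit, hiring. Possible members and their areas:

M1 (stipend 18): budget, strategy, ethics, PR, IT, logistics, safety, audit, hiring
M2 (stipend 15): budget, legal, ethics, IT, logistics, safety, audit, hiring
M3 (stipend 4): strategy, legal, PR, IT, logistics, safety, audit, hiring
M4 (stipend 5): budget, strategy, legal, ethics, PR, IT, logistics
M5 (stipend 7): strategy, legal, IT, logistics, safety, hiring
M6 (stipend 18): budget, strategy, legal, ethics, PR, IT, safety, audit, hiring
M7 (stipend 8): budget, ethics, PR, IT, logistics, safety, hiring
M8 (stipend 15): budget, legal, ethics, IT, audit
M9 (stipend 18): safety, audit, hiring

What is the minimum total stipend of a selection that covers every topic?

9

M3, M4 cover every topic at stipend 4 + 5 = 9.
Any cover uses at least 2 members; among all covering selections none totals below 9.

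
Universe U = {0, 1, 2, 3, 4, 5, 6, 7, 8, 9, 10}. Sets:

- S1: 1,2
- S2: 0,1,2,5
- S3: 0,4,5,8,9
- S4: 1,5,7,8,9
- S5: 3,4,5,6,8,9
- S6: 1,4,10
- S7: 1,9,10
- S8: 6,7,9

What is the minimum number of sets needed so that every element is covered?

S2, S4, S5, S6 together cover {0, 1, 2, 3, 4, 5, 6, 7, 8, 9, 10} — every element.
No 3 of the 8 sets cover everything (all 56 triples fall short), so 4 is minimum.

4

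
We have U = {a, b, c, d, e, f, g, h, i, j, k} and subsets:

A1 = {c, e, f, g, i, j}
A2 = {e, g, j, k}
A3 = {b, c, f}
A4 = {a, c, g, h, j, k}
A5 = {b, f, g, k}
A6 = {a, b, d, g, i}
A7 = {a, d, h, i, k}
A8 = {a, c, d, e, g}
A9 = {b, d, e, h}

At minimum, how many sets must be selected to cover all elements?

3

A1, A3, A7 together cover {a, b, c, d, e, f, g, h, i, j, k} — every element.
No 2 of the 9 sets cover everything (all 36 pairs fall short), so 3 is minimum.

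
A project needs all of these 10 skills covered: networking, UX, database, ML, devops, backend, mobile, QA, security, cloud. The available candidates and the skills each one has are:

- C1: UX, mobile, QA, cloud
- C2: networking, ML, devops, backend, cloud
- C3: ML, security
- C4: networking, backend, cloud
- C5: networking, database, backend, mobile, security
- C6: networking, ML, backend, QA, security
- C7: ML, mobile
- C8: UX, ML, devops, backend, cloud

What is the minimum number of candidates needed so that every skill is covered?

C1, C2, C5 together cover {networking, UX, database, ML, devops, backend, mobile, QA, security, cloud} — every skill.
No 2 of the 8 candidates cover everything (all 28 pairs fall short), so 3 is minimum.

3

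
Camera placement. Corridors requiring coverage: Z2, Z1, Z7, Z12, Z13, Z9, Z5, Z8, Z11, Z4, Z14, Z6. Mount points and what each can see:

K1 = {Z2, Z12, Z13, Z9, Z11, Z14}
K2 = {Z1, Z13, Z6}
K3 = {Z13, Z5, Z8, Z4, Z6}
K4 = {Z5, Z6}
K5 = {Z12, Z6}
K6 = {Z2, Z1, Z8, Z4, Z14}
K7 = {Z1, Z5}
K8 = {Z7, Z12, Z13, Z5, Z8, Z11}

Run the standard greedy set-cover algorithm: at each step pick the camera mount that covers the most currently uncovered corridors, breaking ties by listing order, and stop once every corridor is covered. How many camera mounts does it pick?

Pick 1: K1 covers 6 new corridors (Z2, Z12, Z13, Z9, Z11, Z14).
Pick 2: K3 covers 4 new corridors (Z5, Z8, Z4, Z6).
Pick 3: K2 covers 1 new corridors (Z1).
Pick 4: K8 covers 1 new corridors (Z7).
Greedy uses 4 camera mounts.

4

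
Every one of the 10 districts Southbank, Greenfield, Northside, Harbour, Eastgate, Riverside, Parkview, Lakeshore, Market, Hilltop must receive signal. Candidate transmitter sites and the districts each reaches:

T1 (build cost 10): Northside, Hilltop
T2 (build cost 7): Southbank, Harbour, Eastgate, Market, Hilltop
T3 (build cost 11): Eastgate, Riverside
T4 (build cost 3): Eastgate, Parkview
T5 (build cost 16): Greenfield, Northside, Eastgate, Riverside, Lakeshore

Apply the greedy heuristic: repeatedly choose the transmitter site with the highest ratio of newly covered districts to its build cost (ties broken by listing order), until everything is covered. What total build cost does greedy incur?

26

Pick 1: T2 adds 5 new (Southbank, Harbour, Eastgate, Market, Hilltop) at build cost 7 (ratio 5/7).
Pick 2: T4 adds 1 new (Parkview) at build cost 3 (ratio 1/3).
Pick 3: T5 adds 4 new (Greenfield, Northside, Riverside, Lakeshore) at build cost 16 (ratio 4/16).
Greedy total build cost: 7 + 3 + 16 = 26.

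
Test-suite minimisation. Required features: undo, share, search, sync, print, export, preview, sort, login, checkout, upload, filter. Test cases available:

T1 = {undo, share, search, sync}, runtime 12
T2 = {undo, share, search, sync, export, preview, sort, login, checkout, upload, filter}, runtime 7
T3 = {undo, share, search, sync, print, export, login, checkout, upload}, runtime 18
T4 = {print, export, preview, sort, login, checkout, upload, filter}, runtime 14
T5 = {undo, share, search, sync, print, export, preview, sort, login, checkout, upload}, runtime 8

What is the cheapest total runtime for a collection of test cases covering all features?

T2, T5 cover every feature at runtime 7 + 8 = 15.
Any cover uses at least 2 test cases; among all covering selections none totals below 15.

15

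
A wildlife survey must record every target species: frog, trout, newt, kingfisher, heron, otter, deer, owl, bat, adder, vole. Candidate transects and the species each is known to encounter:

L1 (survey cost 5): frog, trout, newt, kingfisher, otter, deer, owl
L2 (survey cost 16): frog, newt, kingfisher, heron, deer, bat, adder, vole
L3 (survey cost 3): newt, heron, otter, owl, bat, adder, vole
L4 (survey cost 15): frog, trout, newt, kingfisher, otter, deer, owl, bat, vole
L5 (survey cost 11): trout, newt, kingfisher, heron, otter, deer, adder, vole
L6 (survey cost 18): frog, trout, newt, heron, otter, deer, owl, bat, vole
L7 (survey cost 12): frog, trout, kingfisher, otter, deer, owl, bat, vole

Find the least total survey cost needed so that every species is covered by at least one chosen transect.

L1, L3 cover every species at survey cost 5 + 3 = 8.
Any cover uses at least 2 transects; among all covering selections none totals below 8.

8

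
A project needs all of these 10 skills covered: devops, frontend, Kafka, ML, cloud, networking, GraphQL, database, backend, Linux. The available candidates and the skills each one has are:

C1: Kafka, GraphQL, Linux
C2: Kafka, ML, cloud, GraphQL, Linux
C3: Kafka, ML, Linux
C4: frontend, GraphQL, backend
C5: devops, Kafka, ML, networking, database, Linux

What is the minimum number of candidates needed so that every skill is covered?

3

C2, C4, C5 together cover {devops, frontend, Kafka, ML, cloud, networking, GraphQL, database, backend, Linux} — every skill.
No 2 of the 5 candidates cover everything (all 10 pairs fall short), so 3 is minimum.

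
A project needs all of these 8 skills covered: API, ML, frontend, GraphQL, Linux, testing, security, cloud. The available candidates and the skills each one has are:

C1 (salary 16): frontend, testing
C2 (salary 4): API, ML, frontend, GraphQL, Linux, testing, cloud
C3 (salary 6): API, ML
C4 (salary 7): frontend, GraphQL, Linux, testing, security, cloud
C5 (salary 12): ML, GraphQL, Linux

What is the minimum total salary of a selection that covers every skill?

11

C2, C4 cover every skill at salary 4 + 7 = 11.
Any cover uses at least 2 candidates; among all covering selections none totals below 11.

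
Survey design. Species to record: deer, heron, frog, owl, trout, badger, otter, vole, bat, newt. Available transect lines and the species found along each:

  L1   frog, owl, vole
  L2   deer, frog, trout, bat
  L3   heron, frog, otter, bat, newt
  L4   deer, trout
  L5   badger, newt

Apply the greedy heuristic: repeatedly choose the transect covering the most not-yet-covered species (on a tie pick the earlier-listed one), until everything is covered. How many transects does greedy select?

4

Pick 1: L3 covers 5 new species (heron, frog, otter, bat, newt).
Pick 2: L1 covers 2 new species (owl, vole).
Pick 3: L2 covers 2 new species (deer, trout).
Pick 4: L5 covers 1 new species (badger).
Greedy uses 4 transects.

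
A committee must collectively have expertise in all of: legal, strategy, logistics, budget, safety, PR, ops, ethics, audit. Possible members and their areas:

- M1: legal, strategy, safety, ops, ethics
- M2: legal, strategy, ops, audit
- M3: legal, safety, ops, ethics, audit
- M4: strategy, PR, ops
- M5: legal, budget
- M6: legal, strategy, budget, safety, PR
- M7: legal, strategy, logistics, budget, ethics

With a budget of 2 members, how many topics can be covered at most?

8

Choosing M3, M6 covers {legal, strategy, budget, safety, PR, ops, ethics, audit} — 8 topics.
No choice of 2 members does better; here logistics is left uncovered.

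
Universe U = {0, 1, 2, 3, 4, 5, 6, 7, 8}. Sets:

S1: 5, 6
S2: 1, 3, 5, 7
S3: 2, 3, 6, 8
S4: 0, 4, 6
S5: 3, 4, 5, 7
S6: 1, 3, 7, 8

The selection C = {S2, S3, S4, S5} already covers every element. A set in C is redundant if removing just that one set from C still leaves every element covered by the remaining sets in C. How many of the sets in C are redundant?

1

Drop S2: 1 uncovered — not redundant.
Drop S3: 2, 8 uncovered — not redundant.
Drop S4: 0 uncovered — not redundant.
Drop S5: the rest still cover every element — redundant.
1 redundant: S5.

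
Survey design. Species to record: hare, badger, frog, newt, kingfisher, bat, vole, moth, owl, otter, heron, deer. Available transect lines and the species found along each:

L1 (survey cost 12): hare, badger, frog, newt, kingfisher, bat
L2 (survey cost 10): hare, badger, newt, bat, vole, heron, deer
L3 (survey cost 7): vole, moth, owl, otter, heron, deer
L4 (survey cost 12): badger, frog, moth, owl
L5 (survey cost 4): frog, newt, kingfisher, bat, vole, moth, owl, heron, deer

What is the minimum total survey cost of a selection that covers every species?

L1, L3 cover every species at survey cost 12 + 7 = 19.
Any cover uses at least 2 transects; among all covering selections none totals below 19.
Greedy by coverage-per-survey cost would pick L5, L2, L3 for 21 — worse than the optimum 19.

19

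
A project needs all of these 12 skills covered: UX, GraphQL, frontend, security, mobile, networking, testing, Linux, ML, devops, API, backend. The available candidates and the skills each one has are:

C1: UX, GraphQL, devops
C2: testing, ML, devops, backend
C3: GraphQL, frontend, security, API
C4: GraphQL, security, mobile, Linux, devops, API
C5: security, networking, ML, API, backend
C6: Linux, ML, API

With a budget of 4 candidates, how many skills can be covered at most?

Choosing C1, C2, C3, C4 covers {UX, GraphQL, frontend, security, mobile, testing, Linux, ML, devops, API, backend} — 11 skills.
No choice of 4 candidates does better; here networking is left uncovered.

11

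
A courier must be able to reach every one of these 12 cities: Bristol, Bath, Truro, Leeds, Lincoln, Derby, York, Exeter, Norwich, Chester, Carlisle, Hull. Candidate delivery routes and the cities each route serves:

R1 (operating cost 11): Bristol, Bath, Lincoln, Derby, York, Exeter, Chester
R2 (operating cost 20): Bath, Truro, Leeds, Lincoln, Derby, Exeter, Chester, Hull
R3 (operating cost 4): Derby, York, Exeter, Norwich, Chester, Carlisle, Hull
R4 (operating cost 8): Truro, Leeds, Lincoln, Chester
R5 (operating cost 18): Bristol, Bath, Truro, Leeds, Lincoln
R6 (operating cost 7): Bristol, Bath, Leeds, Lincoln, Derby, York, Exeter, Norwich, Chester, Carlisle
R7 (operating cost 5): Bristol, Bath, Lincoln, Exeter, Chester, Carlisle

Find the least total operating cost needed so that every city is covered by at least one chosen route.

17

R3, R4, R7 cover every city at operating cost 4 + 8 + 5 = 17.
Any cover uses at least 2 routes; among all covering selections none totals below 17.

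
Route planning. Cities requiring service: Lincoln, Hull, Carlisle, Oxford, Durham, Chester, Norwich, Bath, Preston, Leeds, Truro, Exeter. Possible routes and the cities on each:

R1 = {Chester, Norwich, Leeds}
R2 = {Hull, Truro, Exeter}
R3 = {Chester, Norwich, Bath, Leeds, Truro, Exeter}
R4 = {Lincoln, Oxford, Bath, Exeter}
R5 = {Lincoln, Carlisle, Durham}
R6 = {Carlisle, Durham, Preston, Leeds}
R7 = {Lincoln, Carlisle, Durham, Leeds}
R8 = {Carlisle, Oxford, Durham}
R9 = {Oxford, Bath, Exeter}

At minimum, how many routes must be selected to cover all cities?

4

R1, R2, R4, R6 together cover {Lincoln, Hull, Carlisle, Oxford, Durham, Chester, Norwich, Bath, Preston, Leeds, Truro, Exeter} — every city.
No 3 of the 9 routes cover everything (all 84 triples fall short), so 4 is minimum.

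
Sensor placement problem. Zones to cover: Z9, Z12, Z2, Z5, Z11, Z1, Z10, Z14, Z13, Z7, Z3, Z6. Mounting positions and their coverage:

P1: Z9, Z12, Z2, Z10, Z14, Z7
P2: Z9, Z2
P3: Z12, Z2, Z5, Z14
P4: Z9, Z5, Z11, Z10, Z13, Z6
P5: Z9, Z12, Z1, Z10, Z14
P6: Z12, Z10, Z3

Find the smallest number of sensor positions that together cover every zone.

P1, P4, P5, P6 together cover {Z9, Z12, Z2, Z5, Z11, Z1, Z10, Z14, Z13, Z7, Z3, Z6} — every zone.
No 3 of the 6 sensor positions cover everything (all 20 triples fall short), so 4 is minimum.

4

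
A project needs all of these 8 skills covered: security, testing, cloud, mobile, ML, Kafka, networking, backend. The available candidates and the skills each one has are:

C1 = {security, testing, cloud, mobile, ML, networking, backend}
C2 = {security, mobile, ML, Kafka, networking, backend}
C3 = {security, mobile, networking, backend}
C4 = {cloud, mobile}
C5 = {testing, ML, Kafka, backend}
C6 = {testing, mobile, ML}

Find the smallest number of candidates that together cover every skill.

2

C1, C2 together cover {security, testing, cloud, mobile, ML, Kafka, networking, backend} — every skill.
No single candidate contains all 8 skills, so 2 is optimal.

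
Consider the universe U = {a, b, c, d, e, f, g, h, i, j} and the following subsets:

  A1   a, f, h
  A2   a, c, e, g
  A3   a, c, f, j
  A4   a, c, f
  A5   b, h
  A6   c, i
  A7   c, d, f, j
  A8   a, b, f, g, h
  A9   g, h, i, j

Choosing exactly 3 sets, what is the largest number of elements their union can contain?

Choosing A2, A5, A7 covers {a, b, c, d, e, f, g, h, j} — 9 elements.
No choice of 3 sets does better; here i is left uncovered.

9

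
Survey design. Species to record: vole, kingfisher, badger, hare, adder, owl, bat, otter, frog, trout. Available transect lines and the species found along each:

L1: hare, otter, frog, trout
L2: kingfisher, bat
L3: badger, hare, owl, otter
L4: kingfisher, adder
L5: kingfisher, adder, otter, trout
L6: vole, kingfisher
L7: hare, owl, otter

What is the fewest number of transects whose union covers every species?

5

L1, L2, L3, L4, L6 together cover {vole, kingfisher, badger, hare, adder, owl, bat, otter, frog, trout} — every species.
No 4 of the 7 transects cover everything (all 35 size-4 selections fall short), so 5 is minimum.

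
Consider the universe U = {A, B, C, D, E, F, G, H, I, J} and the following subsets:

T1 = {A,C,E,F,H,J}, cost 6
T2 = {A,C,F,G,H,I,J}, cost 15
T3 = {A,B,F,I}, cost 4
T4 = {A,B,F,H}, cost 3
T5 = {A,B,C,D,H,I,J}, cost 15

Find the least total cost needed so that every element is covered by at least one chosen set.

T1, T2, T5 cover every element at cost 6 + 15 + 15 = 36.
Any cover uses at least 3 sets; among all covering selections none totals below 36.
Greedy by coverage-per-cost would pick T4, T1, T3, T2, T5 for 43 — worse than the optimum 36.

36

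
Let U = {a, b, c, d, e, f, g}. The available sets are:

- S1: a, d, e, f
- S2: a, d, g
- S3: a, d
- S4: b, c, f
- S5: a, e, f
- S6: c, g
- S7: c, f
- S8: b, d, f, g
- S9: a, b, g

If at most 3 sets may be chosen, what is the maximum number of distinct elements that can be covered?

Choosing S1, S2, S4 covers {a, b, c, d, e, f, g} — 7 elements.
That is all 7 elements.

7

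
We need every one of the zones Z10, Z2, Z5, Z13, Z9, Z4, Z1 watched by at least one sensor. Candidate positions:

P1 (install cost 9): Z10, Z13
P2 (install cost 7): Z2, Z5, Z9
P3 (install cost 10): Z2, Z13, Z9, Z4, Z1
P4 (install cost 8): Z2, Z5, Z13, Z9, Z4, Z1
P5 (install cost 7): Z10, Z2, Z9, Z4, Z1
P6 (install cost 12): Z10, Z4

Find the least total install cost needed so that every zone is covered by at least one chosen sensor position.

15

P4, P5 cover every zone at install cost 8 + 7 = 15.
Any cover uses at least 2 sensor positions; among all covering selections none totals below 15.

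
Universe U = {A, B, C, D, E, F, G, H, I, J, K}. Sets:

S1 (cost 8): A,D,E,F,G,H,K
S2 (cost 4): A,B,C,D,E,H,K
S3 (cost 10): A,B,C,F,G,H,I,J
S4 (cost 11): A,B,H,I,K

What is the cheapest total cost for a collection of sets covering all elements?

S2, S3 cover every element at cost 4 + 10 = 14.
Any cover uses at least 2 sets; among all covering selections none totals below 14.

14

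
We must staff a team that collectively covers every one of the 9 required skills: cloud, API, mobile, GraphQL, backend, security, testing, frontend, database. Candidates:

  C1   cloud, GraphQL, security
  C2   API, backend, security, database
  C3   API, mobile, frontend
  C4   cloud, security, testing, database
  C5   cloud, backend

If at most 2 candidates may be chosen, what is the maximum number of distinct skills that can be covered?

7

Choosing C3, C4 covers {cloud, API, mobile, security, testing, frontend, database} — 7 skills.
No choice of 2 candidates does better; here GraphQL, backend are left uncovered.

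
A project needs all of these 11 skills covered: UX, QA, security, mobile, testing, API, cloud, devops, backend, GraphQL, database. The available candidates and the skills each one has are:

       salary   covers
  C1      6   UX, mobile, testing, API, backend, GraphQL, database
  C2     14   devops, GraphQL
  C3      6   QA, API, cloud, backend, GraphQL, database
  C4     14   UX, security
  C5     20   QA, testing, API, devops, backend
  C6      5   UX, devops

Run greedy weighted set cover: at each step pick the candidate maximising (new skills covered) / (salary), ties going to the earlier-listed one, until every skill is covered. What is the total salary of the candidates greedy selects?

31

Pick 1: C1 adds 7 new (UX, mobile, testing, API, backend, GraphQL, database) at salary 6 (ratio 7/6).
Pick 2: C3 adds 2 new (QA, cloud) at salary 6 (ratio 2/6).
Pick 3: C6 adds 1 new (devops) at salary 5 (ratio 1/5).
Pick 4: C4 adds 1 new (security) at salary 14 (ratio 1/14).
Greedy total salary: 6 + 6 + 5 + 14 = 31.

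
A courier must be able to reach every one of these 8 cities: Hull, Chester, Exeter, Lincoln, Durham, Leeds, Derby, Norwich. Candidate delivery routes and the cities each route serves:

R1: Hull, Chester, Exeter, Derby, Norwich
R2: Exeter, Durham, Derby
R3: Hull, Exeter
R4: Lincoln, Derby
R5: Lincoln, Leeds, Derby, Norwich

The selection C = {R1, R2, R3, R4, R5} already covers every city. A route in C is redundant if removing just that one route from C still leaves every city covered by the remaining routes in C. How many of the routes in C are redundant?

2

Drop R1: Chester uncovered — not redundant.
Drop R2: Durham uncovered — not redundant.
Drop R3: the rest still cover every city — redundant.
Drop R4: the rest still cover every city — redundant.
Drop R5: Leeds uncovered — not redundant.
2 redundant: R3, R4.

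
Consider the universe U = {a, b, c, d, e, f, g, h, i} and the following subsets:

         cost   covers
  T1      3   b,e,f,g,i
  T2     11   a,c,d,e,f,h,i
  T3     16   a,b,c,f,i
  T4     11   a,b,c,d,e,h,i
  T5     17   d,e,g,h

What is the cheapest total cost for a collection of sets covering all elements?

T1, T2 cover every element at cost 3 + 11 = 14.
Any cover uses at least 2 sets; among all covering selections none totals below 14.

14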